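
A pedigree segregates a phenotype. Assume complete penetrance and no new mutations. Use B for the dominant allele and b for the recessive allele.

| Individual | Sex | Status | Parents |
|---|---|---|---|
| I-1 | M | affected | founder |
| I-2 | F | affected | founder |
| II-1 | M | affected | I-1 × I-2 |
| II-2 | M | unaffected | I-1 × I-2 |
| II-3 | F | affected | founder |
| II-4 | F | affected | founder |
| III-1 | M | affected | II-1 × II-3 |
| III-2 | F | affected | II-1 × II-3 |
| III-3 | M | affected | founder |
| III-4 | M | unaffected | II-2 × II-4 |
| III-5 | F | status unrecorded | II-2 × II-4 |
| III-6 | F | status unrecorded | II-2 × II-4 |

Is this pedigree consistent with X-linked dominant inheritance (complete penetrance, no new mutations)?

Yes

A consistent assignment under X-linked dominant exists: I-1 X^B Y, I-2 X^B X^b, II-1 X^B Y, II-2 X^b Y, II-3 X^B X^B, II-4 X^B X^b, III-1 X^B Y, III-2 X^B X^B, III-3 X^B Y, III-4 X^b Y, III-5 X^B X^b, III-6 X^B X^b.
In this assignment every recorded phenotype matches its genotype and every non-founder's genotype is obtainable from its parents' genotypes, so the pedigree is consistent.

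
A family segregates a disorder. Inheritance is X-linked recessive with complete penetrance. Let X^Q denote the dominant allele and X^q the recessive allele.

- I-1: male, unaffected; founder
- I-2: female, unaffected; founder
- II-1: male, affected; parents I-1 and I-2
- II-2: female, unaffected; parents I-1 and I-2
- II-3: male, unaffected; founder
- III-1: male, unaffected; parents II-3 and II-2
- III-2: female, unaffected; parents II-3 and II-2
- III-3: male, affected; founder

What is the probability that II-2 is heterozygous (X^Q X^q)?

I-1 is unaffected, so I-1 is X^Q Y.
I-2 is unaffected so carries Q and passed q to II-1 (X^q Y), so I-2 is X^Q X^q.
Their cross gives offspring ratios 1/2 X^Q X^Q : 1/2 X^Q X^q. Conditioning on II-2 being unaffected, P(X^Q X^q) = 1/2 / 1 = 1/2 before taking II-2's own offspring into account.
II-3 is unaffected, so II-3 is X^Q Y.
Now use II-2's offspring. Probability of each recorded status — unaffected son III-1: 1/2 if II-2 is X^Q X^q, 1 if X^Q X^Q. (III-2: equally likely either way, so uninformative.)
Bayes: P(X^Q X^q) = 1/2·1/2 / (1/2·1/2 + 1/2·1) = 1/3.

1/3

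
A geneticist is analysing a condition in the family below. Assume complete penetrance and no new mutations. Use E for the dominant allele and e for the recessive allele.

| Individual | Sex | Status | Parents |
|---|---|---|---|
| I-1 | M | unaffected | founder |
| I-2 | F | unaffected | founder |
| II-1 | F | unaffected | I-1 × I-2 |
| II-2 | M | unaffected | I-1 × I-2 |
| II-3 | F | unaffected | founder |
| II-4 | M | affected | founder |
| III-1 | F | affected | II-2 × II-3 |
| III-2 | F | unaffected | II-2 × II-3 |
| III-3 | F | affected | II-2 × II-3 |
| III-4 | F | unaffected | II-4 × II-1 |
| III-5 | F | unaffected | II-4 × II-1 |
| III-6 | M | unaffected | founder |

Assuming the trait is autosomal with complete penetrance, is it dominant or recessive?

II-2 and II-3 are both unaffected yet have an affected child III-1. Under dominance, an affected child requires at least one affected parent, so the trait cannot be dominant.

recessive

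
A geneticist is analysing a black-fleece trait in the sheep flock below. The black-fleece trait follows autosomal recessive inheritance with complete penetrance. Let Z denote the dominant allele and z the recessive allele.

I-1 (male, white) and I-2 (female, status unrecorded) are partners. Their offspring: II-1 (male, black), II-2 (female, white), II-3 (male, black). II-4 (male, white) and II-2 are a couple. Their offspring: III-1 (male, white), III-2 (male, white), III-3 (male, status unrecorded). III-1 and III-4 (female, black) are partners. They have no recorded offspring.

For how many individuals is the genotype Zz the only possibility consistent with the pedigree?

Obligate heterozygotes: I-1 is white so carries Z and passed z to II-1 (zz), so I-1 is Zz.
Every other individual is either homozygous by phenotype or has at least one consistent homozygous assignment, so the count is 1.

1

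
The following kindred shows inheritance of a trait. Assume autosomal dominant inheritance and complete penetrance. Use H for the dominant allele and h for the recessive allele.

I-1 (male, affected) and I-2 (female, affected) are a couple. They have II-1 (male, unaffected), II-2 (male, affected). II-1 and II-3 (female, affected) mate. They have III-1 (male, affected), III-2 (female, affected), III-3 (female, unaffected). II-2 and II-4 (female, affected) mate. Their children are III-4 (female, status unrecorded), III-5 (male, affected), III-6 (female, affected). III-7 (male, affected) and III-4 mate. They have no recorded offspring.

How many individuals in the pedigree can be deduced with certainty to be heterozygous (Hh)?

5

Obligate heterozygotes: I-1 is affected so carries H and passed h to II-1 (hh), so I-1 is Hh; I-2 is affected so carries H and passed h to II-1 (hh), so I-2 is Hh; II-3 is affected so carries H and passed h to III-3 (hh), so II-3 is Hh; III-1 is affected so carries H and received h from II-1 (hh), so III-1 is Hh; III-2 is affected so carries H and received h from II-1 (hh), so III-2 is Hh.
Every other individual is either homozygous by phenotype or has at least one consistent homozygous assignment, so the count is 5.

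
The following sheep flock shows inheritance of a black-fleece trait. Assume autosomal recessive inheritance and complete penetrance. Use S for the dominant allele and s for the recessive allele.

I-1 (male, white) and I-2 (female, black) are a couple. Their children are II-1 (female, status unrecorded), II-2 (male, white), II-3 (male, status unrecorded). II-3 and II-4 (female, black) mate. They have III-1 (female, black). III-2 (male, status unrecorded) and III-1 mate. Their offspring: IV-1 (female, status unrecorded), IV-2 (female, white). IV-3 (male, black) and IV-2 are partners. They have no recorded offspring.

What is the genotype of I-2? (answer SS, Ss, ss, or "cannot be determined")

I-2 is black, so I-2 is ss.

ss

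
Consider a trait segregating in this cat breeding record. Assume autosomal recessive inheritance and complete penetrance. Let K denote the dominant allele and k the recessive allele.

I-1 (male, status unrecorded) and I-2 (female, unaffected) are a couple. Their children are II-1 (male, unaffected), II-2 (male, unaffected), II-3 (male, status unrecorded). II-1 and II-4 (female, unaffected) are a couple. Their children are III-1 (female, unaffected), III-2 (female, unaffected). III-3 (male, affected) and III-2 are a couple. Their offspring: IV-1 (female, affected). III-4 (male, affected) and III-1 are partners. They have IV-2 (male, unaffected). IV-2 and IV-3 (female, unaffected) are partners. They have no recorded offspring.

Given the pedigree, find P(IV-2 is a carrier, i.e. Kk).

1

IV-2 is unaffected so carries K and received k from III-4 (kk), so IV-2 is Kk, giving P(Kk) = 1.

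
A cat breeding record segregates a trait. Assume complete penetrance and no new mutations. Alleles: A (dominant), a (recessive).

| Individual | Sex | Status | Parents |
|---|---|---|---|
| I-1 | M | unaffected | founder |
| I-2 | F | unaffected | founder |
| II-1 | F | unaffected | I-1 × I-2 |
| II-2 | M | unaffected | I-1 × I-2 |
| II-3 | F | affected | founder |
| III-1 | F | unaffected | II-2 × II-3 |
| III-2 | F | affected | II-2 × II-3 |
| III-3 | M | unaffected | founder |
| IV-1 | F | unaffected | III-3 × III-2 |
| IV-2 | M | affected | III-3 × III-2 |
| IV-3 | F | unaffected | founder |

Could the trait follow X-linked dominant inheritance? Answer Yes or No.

Yes

A consistent assignment under X-linked dominant exists: I-1 X^a Y, I-2 X^a X^a, II-1 X^a X^a, II-2 X^a Y, II-3 X^A X^a, III-1 X^a X^a, III-2 X^A X^a, III-3 X^a Y, IV-1 X^a X^a, IV-2 X^A Y, IV-3 X^a X^a.
In this assignment every recorded phenotype matches its genotype and every non-founder's genotype is obtainable from its parents' genotypes, so the pedigree is consistent.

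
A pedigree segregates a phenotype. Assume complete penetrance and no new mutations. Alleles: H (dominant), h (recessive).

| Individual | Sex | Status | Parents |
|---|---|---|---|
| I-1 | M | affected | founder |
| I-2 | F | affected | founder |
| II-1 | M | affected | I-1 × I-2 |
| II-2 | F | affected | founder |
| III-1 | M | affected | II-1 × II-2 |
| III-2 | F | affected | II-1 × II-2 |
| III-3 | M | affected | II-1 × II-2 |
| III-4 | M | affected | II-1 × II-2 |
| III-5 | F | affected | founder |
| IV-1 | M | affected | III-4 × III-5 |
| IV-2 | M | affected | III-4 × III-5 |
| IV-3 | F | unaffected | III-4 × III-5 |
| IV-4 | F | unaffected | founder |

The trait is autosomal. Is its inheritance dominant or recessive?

dominant

III-4 and III-5 are both affected yet have an unaffected child IV-3. Under a recessive model two affected parents are homozygous and every child would be affected, so the trait cannot be recessive.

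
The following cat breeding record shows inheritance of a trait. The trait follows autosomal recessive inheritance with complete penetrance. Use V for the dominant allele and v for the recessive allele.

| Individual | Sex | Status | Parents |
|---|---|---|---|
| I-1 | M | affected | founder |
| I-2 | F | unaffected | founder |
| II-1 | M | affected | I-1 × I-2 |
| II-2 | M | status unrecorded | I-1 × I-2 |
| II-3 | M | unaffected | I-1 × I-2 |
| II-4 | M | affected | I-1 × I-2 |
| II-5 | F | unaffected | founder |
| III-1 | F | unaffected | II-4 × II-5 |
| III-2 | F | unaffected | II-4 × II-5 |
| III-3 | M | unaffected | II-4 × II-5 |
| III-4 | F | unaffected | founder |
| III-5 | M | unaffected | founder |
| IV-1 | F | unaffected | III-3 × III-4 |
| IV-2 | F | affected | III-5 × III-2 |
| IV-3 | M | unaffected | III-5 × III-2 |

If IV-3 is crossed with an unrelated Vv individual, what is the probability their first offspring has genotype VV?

III-5 is unaffected so carries V and passed v to IV-2 (vv), so III-5 is Vv.
III-2 is unaffected so carries V and received v from II-4 (vv), so III-2 is Vv.
IV-3 is an unaffected offspring of III-5 (Vv) × III-2 (Vv), whose cross gives 1/4 VV : 1/2 Vv : 1/4 vv; conditioning on being unaffected, IV-3 is VV with probability 1/3, Vv with probability 2/3.
Summing over parental genotype combinations, P(offspring has genotype VV) = 1/3·1/2 + 2/3·1/4 = 1/3.

1/3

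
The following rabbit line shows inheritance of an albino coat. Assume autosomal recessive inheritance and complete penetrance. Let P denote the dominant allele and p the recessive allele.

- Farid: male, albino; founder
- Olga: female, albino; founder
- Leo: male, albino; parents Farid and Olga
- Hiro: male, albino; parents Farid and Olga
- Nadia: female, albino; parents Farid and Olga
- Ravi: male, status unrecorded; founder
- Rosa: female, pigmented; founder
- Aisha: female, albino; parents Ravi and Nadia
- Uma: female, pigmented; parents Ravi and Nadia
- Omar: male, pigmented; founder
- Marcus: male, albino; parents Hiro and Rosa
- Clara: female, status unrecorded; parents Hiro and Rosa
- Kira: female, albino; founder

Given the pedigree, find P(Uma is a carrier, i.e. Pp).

Uma is pigmented so carries P and received p from Nadia (pp), so Uma is Pp, giving P(Pp) = 1.

1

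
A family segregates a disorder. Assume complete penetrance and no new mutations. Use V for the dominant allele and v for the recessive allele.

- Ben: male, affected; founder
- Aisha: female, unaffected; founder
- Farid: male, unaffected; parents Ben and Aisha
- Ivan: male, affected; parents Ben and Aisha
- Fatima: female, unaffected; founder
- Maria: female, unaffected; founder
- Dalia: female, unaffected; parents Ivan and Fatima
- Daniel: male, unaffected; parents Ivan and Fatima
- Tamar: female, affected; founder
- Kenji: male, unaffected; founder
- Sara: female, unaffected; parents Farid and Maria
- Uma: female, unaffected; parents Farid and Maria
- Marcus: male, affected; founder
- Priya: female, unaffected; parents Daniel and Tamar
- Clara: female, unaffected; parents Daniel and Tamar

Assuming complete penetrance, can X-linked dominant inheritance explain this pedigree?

No

Under X-linked dominant, Ivan (affected, male) cannot arise from Ben (affected) × Aisha (unaffected).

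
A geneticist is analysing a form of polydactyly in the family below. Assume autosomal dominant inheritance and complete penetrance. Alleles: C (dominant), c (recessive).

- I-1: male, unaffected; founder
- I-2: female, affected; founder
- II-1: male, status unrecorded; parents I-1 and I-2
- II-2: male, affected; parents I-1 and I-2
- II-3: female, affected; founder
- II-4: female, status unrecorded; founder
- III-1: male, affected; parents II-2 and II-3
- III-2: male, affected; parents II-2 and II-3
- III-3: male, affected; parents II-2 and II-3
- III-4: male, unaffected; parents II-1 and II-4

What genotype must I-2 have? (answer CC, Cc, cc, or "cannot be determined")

cannot be determined

I-2's phenotype allows CC or Cc, and no parent or child forces a single allele at both positions; consistent genotype assignments exist with I-2 as CC or Cc.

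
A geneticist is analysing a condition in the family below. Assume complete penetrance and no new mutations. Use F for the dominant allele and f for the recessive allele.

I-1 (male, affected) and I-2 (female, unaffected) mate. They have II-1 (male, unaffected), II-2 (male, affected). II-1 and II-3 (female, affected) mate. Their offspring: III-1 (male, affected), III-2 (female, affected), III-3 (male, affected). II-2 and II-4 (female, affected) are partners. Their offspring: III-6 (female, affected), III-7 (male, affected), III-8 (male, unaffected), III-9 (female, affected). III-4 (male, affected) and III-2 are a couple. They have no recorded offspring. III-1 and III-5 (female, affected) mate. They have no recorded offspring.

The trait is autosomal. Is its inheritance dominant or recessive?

dominant

II-2 and II-4 are both affected yet have an unaffected child III-8. Under a recessive model two affected parents are homozygous and every child would be affected, so the trait cannot be recessive.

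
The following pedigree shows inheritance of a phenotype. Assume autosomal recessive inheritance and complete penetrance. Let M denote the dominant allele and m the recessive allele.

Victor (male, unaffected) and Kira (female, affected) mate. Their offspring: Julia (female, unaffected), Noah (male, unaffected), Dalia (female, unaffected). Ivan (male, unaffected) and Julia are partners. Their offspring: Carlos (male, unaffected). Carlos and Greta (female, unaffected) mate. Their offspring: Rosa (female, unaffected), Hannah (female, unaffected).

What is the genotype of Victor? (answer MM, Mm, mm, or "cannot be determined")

cannot be determined

Victor's phenotype allows MM or Mm, and no parent or child forces a single allele at both positions; consistent genotype assignments exist with Victor as MM or Mm.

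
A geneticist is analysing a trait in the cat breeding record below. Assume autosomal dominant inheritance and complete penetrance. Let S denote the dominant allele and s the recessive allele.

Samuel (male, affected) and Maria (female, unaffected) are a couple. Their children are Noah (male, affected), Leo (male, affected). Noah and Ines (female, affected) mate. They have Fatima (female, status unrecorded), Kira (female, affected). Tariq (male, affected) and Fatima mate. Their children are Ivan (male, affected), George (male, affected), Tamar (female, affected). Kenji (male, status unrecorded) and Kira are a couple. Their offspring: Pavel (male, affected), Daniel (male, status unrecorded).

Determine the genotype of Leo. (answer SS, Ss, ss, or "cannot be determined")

From phenotype alone, Leo is SS or Ss.
Leo is affected so carries S and received s from Maria (ss), so Leo is Ss.

Ss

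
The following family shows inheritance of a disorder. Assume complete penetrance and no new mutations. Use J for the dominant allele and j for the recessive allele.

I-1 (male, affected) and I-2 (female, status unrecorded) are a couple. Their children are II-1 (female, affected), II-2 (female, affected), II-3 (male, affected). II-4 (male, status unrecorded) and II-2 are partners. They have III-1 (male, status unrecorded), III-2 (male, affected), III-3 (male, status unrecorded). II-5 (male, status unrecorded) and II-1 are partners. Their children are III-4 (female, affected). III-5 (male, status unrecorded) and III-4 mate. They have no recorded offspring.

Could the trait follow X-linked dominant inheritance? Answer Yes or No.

Yes

A consistent assignment under X-linked dominant exists: I-1 X^J Y, I-2 X^J X^J, II-1 X^J X^J, II-2 X^J X^J, II-3 X^J Y, II-4 X^J Y, II-5 X^J Y, III-1 X^J Y, III-2 X^J Y, III-3 X^J Y, III-4 X^J X^J, III-5 X^J Y.
In this assignment every recorded phenotype matches its genotype and every non-founder's genotype is obtainable from its parents' genotypes, so the pedigree is consistent.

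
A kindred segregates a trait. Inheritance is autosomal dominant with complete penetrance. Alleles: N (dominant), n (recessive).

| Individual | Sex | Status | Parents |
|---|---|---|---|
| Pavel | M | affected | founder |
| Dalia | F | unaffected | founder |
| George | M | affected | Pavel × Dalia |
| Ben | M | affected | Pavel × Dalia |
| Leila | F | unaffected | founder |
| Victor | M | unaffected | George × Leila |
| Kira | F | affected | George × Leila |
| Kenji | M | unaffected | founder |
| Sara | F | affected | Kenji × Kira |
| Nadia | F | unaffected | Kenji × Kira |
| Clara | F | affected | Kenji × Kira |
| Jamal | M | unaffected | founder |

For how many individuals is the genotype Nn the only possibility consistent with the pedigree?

Obligate heterozygotes: George is affected so carries N and received n from Dalia (nn), so George is Nn; Ben is affected so carries N and received n from Dalia (nn), so Ben is Nn; Kira is affected so carries N and received n from Leila (nn), so Kira is Nn; Sara is affected so carries N and received n from Kenji (nn), so Sara is Nn; Clara is affected so carries N and received n from Kenji (nn), so Clara is Nn.
Every other individual is either homozygous by phenotype or has at least one consistent homozygous assignment, so the count is 5.

5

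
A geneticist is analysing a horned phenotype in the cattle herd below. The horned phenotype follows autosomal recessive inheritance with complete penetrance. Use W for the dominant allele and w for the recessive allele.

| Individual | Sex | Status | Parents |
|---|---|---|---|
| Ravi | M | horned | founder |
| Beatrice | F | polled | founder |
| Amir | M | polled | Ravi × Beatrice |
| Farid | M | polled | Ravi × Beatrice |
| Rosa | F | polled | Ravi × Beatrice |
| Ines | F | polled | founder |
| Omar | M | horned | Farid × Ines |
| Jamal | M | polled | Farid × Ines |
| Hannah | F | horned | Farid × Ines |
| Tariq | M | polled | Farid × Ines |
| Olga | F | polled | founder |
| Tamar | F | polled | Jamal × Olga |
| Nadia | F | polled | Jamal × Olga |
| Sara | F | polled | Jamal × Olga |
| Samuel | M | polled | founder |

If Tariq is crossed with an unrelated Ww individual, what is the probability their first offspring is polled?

Farid is polled so carries W and received w from Ravi (ww), so Farid is Ww.
Ines is polled so carries W and passed w to Omar (ww), so Ines is Ww.
Tariq is a polled offspring of Farid (Ww) × Ines (Ww), whose cross gives 1/4 WW : 1/2 Ww : 1/4 ww; conditioning on being polled, Tariq is WW with probability 1/3, Ww with probability 2/3.
Summing over parental genotype combinations, P(offspring is polled) = 1/3·1 + 2/3·3/4 = 5/6.

5/6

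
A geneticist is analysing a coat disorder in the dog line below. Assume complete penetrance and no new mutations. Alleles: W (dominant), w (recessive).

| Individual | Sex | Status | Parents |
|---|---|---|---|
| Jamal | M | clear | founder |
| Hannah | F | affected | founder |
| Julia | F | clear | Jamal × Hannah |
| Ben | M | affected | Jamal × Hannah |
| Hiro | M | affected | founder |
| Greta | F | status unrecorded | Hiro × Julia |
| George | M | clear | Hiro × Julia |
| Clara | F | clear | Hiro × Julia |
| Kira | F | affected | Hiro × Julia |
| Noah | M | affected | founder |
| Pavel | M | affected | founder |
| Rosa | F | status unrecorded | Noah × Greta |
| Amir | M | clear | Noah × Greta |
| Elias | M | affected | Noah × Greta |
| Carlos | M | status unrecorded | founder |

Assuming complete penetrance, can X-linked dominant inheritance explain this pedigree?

No

Under X-linked dominant, Clara (clear, female) cannot arise from Hiro (affected) × Julia (clear).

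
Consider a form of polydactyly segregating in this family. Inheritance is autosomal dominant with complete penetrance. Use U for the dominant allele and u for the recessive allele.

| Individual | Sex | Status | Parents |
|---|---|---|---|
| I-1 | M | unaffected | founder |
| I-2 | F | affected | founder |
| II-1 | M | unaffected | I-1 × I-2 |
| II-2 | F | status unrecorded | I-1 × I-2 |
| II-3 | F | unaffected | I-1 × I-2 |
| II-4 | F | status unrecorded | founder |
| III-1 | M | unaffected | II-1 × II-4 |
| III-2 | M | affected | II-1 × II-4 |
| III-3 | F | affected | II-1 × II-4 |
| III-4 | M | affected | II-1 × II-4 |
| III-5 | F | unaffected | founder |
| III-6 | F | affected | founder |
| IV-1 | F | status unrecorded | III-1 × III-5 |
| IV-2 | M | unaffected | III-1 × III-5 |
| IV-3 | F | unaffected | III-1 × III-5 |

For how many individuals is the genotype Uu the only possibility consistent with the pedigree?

5

Obligate heterozygotes: I-2 is affected so carries U and passed u to II-1 (uu), so I-2 is Uu; II-4 passed U to III-2 (Uu, whose u came from II-1) and passed u to III-1 (uu), so II-4 is Uu; III-2 is affected so carries U and received u from II-1 (uu), so III-2 is Uu; III-3 is affected so carries U and received u from II-1 (uu), so III-3 is Uu; III-4 is affected so carries U and received u from II-1 (uu), so III-4 is Uu.
Every other individual is either homozygous by phenotype or has at least one consistent homozygous assignment, so the count is 5.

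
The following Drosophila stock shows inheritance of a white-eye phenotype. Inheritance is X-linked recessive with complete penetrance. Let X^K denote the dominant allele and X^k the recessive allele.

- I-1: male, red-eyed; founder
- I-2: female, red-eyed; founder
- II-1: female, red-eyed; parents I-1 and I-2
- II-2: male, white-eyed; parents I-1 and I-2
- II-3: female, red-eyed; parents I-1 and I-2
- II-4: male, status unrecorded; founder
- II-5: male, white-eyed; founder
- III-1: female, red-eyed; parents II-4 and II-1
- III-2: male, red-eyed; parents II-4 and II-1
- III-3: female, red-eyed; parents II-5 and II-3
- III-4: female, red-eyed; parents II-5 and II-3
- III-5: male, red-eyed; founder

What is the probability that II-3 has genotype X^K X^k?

I-1 is red-eyed, so I-1 is X^K Y.
I-2 is red-eyed so carries K and passed k to II-2 (X^k Y), so I-2 is X^K X^k.
Their cross gives offspring ratios 1/2 X^K X^K : 1/2 X^K X^k. Conditioning on II-3 being red-eyed, P(X^K X^k) = 1/2 / 1 = 1/2 before taking II-3's own offspring into account.
II-5 is white-eyed, so II-5 is X^k Y.
Now use II-3's offspring. Probability of each recorded status — red-eyed daughter III-3: 1/2 if II-3 is X^K X^k, 1 if X^K X^K; red-eyed daughter III-4: 1/2 if II-3 is X^K X^k, 1 if X^K X^K.
Bayes: P(X^K X^k) = 1/2·1/4 / (1/2·1/4 + 1/2·1) = 1/5.

1/5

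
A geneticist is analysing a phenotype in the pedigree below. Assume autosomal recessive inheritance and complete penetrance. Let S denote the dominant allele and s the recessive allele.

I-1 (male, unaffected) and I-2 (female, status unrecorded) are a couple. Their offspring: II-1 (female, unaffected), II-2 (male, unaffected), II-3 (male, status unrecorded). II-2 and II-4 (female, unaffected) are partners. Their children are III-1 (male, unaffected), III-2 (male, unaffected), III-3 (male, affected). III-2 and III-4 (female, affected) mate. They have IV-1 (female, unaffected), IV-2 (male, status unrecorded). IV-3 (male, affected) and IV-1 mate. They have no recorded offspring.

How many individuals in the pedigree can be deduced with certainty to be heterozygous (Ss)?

Obligate heterozygotes: II-2 is unaffected so carries S and passed s to III-3 (ss), so II-2 is Ss; II-4 is unaffected so carries S and passed s to III-3 (ss), so II-4 is Ss; IV-1 is unaffected so carries S and received s from III-4 (ss), so IV-1 is Ss.
Every other individual is either homozygous by phenotype or has at least one consistent homozygous assignment, so the count is 3.

3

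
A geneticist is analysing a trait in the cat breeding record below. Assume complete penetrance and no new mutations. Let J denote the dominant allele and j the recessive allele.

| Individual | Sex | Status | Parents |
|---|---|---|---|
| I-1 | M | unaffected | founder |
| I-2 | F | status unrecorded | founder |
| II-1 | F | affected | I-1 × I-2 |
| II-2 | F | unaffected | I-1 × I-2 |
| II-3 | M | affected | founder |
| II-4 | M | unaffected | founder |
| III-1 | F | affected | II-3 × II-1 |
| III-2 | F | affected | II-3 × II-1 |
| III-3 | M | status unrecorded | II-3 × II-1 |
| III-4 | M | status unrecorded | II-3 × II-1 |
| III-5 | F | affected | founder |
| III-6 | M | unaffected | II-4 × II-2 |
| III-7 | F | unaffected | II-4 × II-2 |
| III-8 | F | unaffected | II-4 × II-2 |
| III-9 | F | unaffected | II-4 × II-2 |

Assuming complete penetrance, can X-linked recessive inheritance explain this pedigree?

No

Under X-linked recessive, II-1 (affected, female) cannot arise from I-1 (unaffected) × I-2 (unrecorded).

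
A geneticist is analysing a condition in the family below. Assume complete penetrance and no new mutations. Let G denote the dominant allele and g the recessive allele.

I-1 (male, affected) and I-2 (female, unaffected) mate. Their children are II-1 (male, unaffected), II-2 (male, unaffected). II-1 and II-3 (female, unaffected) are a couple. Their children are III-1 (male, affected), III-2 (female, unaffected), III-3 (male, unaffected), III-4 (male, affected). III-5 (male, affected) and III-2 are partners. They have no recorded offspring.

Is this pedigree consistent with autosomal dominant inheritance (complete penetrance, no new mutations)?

No

Under autosomal dominant, III-1 (affected, male) cannot arise from II-1 (unaffected) × II-3 (unaffected).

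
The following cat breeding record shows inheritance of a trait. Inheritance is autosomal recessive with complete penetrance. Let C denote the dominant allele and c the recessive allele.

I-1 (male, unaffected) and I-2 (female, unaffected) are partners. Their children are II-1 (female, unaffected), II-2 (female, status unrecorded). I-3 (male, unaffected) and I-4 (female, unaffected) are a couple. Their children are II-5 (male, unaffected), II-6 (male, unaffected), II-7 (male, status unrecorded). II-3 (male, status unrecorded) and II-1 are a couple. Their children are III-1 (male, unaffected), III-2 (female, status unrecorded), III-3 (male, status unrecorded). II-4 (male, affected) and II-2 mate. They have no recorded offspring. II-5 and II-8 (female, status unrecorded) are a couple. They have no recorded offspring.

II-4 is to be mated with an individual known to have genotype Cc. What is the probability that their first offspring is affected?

II-4 is affected, so II-4 is cc.
The cross gives 1/2 Cc : 1/2 cc, so P(offspring is affected) = 1/2.

1/2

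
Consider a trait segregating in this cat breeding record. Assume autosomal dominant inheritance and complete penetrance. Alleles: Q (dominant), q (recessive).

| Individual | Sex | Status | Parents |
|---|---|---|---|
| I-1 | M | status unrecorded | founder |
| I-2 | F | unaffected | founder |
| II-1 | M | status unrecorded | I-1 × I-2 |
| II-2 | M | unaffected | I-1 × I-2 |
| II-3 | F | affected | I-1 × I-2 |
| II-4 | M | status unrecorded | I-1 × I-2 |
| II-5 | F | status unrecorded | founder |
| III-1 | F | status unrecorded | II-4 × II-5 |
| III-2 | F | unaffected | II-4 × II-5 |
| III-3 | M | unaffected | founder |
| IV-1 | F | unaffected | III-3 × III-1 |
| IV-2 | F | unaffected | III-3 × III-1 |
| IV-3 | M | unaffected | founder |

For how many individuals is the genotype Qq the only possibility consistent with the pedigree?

2

Obligate heterozygotes: I-1 passed Q to II-3 (Qq, whose q came from I-2) and passed q to II-2 (qq), so I-1 is Qq; II-3 is affected so carries Q and received q from I-2 (qq), so II-3 is Qq.
Every other individual is either homozygous by phenotype or has at least one consistent homozygous assignment, so the count is 2.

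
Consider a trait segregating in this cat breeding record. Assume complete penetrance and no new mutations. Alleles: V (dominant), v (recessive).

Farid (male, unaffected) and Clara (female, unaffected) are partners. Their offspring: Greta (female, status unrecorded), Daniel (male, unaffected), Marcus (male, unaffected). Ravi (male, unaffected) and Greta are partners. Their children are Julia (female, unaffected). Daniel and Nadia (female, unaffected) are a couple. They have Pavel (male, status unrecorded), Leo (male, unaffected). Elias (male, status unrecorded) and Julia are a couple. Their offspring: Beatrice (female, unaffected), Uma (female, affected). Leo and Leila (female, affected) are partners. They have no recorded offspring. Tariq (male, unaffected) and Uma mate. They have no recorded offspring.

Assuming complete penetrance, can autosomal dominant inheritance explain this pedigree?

Yes

A consistent assignment under autosomal dominant exists: Farid vv, Clara vv, Greta vv, Daniel vv, Marcus vv, Ravi vv, Nadia vv, Julia vv, Elias Vv, Pavel vv, Leo vv, Leila VV, Beatrice vv, Uma Vv, Tariq vv.
In this assignment every recorded phenotype matches its genotype and every non-founder's genotype is obtainable from its parents' genotypes, so the pedigree is consistent.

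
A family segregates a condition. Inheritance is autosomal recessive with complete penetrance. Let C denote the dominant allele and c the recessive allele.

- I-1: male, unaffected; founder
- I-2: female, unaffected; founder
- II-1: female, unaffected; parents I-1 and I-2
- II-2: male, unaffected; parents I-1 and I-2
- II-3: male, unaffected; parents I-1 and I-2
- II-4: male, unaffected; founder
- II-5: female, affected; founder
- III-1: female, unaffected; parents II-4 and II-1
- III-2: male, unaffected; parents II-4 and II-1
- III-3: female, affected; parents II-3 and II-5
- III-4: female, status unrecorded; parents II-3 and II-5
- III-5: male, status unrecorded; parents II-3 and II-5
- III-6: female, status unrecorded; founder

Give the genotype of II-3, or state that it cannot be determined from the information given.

From phenotype alone, II-3 is CC or Cc.
II-3 is unaffected so carries C and passed c to III-3 (cc), so II-3 is Cc.

Cc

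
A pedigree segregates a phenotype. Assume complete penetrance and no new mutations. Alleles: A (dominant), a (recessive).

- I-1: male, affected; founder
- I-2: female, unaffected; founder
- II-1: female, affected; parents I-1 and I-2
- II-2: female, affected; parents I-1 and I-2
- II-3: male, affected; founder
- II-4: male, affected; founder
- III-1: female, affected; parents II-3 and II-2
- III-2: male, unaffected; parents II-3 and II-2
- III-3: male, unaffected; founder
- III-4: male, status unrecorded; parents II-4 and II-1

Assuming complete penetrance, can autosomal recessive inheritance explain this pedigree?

Under autosomal recessive, III-2 (unaffected, male) cannot arise from II-3 (affected) × II-2 (affected).

No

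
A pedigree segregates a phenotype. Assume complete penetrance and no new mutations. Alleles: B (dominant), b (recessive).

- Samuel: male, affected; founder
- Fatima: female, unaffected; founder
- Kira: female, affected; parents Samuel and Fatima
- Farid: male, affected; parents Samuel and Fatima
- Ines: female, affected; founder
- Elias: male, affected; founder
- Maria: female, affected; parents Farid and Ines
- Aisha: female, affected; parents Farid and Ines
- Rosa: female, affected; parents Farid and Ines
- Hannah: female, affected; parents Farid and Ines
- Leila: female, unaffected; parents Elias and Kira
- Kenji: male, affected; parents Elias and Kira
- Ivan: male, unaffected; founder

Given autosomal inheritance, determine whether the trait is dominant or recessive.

Elias and Kira are both affected yet have an unaffected child Leila. Under a recessive model two affected parents are homozygous and every child would be affected, so the trait cannot be recessive.

dominant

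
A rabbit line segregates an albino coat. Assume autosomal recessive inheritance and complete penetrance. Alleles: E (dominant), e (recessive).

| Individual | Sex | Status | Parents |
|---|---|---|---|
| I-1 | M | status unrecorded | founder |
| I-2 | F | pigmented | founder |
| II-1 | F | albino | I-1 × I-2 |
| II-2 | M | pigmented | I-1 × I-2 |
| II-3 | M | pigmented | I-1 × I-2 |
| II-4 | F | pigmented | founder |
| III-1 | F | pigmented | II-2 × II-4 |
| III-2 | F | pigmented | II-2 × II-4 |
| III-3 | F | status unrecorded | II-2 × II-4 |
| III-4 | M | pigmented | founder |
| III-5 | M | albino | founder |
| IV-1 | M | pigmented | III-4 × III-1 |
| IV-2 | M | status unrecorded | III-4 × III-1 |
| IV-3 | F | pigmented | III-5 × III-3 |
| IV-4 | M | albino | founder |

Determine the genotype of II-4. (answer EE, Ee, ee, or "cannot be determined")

II-4's phenotype allows EE or Ee, and no parent or child forces a single allele at both positions; consistent genotype assignments exist with II-4 as EE or Ee.

cannot be determined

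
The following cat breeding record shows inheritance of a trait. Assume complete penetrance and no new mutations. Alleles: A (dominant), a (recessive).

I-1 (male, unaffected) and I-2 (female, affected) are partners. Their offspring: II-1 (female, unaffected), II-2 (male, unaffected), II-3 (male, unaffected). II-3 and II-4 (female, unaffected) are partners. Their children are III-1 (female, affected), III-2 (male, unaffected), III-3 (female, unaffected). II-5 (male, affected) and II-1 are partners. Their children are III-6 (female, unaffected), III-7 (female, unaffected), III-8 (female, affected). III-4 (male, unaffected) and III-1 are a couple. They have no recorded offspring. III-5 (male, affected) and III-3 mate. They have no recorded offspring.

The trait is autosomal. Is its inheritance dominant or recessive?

II-3 and II-4 are both unaffected yet have an affected child III-1. Under dominance, an affected child requires at least one affected parent, so the trait cannot be dominant.

recessive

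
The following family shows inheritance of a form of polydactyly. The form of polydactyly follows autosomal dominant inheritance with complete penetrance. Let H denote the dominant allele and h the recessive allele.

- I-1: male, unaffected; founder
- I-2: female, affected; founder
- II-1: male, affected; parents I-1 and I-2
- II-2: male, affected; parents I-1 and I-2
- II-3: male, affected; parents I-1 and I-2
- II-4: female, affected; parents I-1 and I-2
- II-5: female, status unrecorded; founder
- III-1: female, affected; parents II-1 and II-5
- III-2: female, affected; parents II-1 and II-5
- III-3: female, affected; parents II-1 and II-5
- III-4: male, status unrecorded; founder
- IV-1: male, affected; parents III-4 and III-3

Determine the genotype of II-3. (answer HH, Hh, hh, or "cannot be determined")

Hh

From phenotype alone, II-3 is HH or Hh.
II-3 is affected so carries H and received h from I-1 (hh), so II-3 is Hh.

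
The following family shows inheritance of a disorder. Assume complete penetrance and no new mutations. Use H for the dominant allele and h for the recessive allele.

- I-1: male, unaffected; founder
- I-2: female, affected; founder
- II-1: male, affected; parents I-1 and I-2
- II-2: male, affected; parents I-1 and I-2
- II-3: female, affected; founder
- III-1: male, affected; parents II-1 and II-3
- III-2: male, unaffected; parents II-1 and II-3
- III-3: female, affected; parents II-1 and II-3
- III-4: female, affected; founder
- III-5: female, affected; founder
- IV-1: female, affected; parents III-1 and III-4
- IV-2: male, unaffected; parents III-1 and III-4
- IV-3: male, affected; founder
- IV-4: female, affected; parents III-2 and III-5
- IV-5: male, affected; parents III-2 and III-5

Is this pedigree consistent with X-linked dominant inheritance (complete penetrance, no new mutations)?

A consistent assignment under X-linked dominant exists: I-1 X^h Y, I-2 X^H X^H, II-1 X^H Y, II-2 X^H Y, II-3 X^H X^h, III-1 X^H Y, III-2 X^h Y, III-3 X^H X^H, III-4 X^H X^h, III-5 X^H X^H, IV-1 X^H X^H, IV-2 X^h Y, IV-3 X^H Y, IV-4 X^H X^h, IV-5 X^H Y.
In this assignment every recorded phenotype matches its genotype and every non-founder's genotype is obtainable from its parents' genotypes, so the pedigree is consistent.

Yes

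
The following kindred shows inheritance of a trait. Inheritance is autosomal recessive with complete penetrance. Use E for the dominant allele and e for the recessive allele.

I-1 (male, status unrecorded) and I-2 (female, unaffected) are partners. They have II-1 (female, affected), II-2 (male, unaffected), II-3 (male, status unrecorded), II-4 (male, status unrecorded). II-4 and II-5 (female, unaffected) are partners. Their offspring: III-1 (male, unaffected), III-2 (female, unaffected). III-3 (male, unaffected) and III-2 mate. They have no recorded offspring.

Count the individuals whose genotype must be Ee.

Obligate heterozygotes: I-2 is unaffected so carries E and passed e to II-1 (ee), so I-2 is Ee.
Every other individual is either homozygous by phenotype or has at least one consistent homozygous assignment, so the count is 1.

1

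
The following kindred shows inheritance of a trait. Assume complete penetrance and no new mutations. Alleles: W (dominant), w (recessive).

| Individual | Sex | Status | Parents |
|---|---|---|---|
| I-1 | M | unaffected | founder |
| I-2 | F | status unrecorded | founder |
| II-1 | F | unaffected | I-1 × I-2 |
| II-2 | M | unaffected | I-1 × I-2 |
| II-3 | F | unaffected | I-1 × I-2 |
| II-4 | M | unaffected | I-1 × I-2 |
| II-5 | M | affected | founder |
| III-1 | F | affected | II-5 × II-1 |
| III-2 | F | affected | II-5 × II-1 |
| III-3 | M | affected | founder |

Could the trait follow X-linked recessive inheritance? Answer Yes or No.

Yes

A consistent assignment under X-linked recessive exists: I-1 X^W Y, I-2 X^W X^w, II-1 X^W X^w, II-2 X^W Y, II-3 X^W X^W, II-4 X^W Y, II-5 X^w Y, III-1 X^w X^w, III-2 X^w X^w, III-3 X^w Y.
In this assignment every recorded phenotype matches its genotype and every non-founder's genotype is obtainable from its parents' genotypes, so the pedigree is consistent.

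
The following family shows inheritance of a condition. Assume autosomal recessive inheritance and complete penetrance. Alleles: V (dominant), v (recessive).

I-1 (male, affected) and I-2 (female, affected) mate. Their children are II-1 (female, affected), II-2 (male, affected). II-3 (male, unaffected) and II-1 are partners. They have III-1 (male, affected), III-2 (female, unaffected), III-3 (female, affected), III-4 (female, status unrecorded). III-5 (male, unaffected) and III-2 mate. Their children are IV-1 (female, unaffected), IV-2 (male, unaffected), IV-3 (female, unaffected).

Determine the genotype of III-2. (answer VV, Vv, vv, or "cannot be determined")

From phenotype alone, III-2 is VV or Vv.
III-2 is unaffected so carries V and received v from II-1 (vv), so III-2 is Vv.

Vv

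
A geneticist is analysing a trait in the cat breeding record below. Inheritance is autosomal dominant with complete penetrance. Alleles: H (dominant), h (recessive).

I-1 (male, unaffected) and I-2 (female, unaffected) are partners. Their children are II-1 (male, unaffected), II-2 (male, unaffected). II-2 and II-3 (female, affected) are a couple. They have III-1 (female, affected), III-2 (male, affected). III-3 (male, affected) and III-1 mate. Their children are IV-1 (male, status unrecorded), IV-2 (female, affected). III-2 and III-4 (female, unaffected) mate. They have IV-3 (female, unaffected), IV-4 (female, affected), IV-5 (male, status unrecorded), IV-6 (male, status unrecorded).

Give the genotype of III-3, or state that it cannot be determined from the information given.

cannot be determined

III-3's phenotype allows HH or Hh, and no parent or child forces a single allele at both positions; consistent genotype assignments exist with III-3 as HH or Hh.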